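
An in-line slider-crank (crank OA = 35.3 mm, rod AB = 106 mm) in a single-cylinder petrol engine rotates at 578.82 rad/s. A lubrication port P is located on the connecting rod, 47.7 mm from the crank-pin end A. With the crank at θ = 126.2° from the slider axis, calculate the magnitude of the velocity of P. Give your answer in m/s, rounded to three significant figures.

ω = 578.8 rad/s.  Crank-pin speed |V_A| = rω = 20.432 m/s, perpendicular to OA.
Rod angle: sinφ = −(r/L) sinθ ⇒ φ = -15.589°; ω_rod = −rω cosθ/√(L²−r²sin²θ) = +118.19 rad/s.
V_P = V_A + ω_rod × AP, with AP = 0.0477 m along the rod.
Components: V_Px = −rω sinθ − a·ω_rod·sinφ = -14.973 m/s;  V_Py = rω cosθ + a·ω_rod·cosφ = -6.6371 m/s.
|V_P| = √(V_Px² + V_Py²) = 16.378 m/s.

16.4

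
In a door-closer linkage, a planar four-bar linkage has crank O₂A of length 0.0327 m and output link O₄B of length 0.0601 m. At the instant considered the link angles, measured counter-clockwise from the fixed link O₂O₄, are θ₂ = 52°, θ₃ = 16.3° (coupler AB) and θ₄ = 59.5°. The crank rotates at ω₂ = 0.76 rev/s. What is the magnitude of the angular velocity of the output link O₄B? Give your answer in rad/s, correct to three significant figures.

2.21

ω₂ = 4.775 rad/s (from 0.76 rev/s).
Differentiating the loop-closure r₂e^{iθ₂}+r₃e^{iθ₃}=r₁+r₄e^{iθ₄} gives r₂ω₂e^{iθ₂}+r₃ω₃e^{iθ₃}=r₄ω₄e^{iθ₄}.
Eliminating the other unknown: ω₄ = r₂ω₂ sin(θ₂−θ₃) / [r₄ sin(θ₄−θ₃)].
Numerator sine = +0.58354; denominator sine = +0.68455.
Result = 0.0327·4.775·(+0.58354) / (0.0601·(+0.68455)) = +2.2148 rad/s; magnitude 2.2148 rad/s.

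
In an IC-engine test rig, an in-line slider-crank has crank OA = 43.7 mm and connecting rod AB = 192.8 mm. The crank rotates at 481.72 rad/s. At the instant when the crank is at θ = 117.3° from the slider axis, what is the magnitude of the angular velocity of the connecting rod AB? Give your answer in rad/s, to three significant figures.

51.1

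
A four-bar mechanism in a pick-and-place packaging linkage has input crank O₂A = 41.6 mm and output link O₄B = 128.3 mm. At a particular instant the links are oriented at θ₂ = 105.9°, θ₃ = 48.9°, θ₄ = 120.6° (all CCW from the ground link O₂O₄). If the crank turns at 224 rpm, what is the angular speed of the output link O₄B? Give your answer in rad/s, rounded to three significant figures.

6.72

ω₂ = 23.46 rad/s (from 224 rpm).
Differentiating the loop-closure r₂e^{iθ₂}+r₃e^{iθ₃}=r₁+r₄e^{iθ₄} gives r₂ω₂e^{iθ₂}+r₃ω₃e^{iθ₃}=r₄ω₄e^{iθ₄}.
Eliminating the other unknown: ω₄ = r₂ω₂ sin(θ₂−θ₃) / [r₄ sin(θ₄−θ₃)].
Numerator sine = +0.83867; denominator sine = +0.94943.
Result = 0.0416·23.46·(+0.83867) / (0.1283·(+0.94943)) = +6.7185 rad/s; magnitude 6.7185 rad/s.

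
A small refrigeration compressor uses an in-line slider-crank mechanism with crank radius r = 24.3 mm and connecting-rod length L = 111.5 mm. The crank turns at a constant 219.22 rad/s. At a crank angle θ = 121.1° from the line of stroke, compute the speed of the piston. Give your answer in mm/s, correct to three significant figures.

4040

ω = 219.2 rad/s
For an in-line slider-crank, x = r cosθ + √(L² − r² sin²θ), so v = −rω sinθ·[1 + r cosθ/√(L² − r² sin²θ)].
With r = 0.0243 m, L = 0.1115 m, θ = 121.1°: √(L² − r² sin²θ) = 0.10954 m.
v = −0.0243·219.2·0.85627·[1 + 0.0243·-0.51653/0.10954] = -4.0387 m/s.
|v| = 4.0387 m/s = 4038.7 mm/s.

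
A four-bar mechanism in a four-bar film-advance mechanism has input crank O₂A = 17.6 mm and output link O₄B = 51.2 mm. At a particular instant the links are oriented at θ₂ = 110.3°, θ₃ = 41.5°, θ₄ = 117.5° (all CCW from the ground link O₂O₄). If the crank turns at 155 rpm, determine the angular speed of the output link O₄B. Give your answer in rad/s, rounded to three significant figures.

5.36

ω₂ = 16.23 rad/s (from 155 rpm).
Differentiating the loop-closure r₂e^{iθ₂}+r₃e^{iθ₃}=r₁+r₄e^{iθ₄} gives r₂ω₂e^{iθ₂}+r₃ω₃e^{iθ₃}=r₄ω₄e^{iθ₄}.
Eliminating the other unknown: ω₄ = r₂ω₂ sin(θ₂−θ₃) / [r₄ sin(θ₄−θ₃)].
Numerator sine = +0.93232; denominator sine = +0.97030.
Result = 0.0176·16.23·(+0.93232) / (0.0512·(+0.97030)) = +5.3612 rad/s; magnitude 5.3612 rad/s.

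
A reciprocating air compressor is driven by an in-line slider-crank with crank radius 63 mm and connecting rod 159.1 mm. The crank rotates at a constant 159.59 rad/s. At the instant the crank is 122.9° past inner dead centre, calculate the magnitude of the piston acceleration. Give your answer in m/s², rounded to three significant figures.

1120

ω = 159.6 rad/s
x(θ) = r cosθ + √(L² − r² sin²θ); with ω constant, a = ω²·d²x/dθ².
d²x/dθ² = −r cosθ − r²(cos2θ)/√u − r⁴ sin²2θ/(4u^{3/2}),  u = L² − r² sin²θ = 0.0225148 m².
Substituting r = 0.063 m, L = 0.1591 m, θ = 122.9°: d²x/dθ² = +0.044093 m.
a = ω²·d²x/dθ² = (159.6)²·(+0.044093) = +1123 m/s²;  |a| = 1123 m/s².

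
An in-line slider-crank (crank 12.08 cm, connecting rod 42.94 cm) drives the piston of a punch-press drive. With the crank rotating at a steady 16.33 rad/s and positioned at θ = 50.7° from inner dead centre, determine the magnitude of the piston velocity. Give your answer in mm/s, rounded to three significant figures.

ω = 16.33 rad/s
For an in-line slider-crank, x = r cosθ + √(L² − r² sin²θ), so v = −rω sinθ·[1 + r cosθ/√(L² − r² sin²θ)].
With r = 0.1208 m, L = 0.4294 m, θ = 50.7°: √(L² − r² sin²θ) = 0.4191 m.
v = −0.1208·16.33·0.77384·[1 + 0.1208·0.63338/0.4191] = -1.8052 m/s.
|v| = 1.8052 m/s = 1805.2 mm/s.

1810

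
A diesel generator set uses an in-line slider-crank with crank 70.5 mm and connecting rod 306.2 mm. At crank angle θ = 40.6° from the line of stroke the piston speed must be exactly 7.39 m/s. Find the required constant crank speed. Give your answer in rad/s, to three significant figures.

137

For an in-line slider-crank, |v_piston| = rω|sinθ|·[1 + r cosθ/√(L² − r² sin²θ)].
With r = 0.0705 m, L = 0.3062 m, θ = 40.6°: the bracketed kinematic factor |dx/dθ| = 0.053992 m.
ω = v/|dx/dθ| = 7.39/0.053992 = 136.87 rad/s.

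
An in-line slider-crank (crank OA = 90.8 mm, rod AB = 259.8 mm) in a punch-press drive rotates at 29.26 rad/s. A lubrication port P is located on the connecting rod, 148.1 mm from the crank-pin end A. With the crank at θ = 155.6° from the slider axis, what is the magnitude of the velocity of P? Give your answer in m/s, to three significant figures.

1.37

ω = 29.26 rad/s.  Crank-pin speed |V_A| = rω = 2.6568 m/s, perpendicular to OA.
Rod angle: sinφ = −(r/L) sinθ ⇒ φ = -8.301°; ω_rod = −rω cosθ/√(L²−r²sin²θ) = +9.4116 rad/s.
V_P = V_A + ω_rod × AP, with AP = 0.1481 m along the rod.
Components: V_Px = −rω sinθ − a·ω_rod·sinφ = -0.89629 m/s;  V_Py = rω cosθ + a·ω_rod·cosφ = -1.0403 m/s.
|V_P| = √(V_Px² + V_Py²) = 1.3731 m/s.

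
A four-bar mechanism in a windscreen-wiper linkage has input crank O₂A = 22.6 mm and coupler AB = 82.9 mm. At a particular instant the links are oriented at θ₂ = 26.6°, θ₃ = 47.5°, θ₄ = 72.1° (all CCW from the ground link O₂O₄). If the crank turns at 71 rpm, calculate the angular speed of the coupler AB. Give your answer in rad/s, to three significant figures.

3.47

ω₂ = 7.435 rad/s (from 71 rpm).
Differentiating the loop-closure r₂e^{iθ₂}+r₃e^{iθ₃}=r₁+r₄e^{iθ₄} gives r₂ω₂e^{iθ₂}+r₃ω₃e^{iθ₃}=r₄ω₄e^{iθ₄}.
Eliminating the other unknown: ω₃ = r₂ω₂ sin(θ₄−θ₂) / [r₃ sin(θ₃−θ₄)].
Numerator sine = +0.71325; denominator sine = -0.41628.
Result = 0.0226·7.435·(+0.71325) / (0.0829·(-0.41628)) = -3.4729 rad/s; magnitude 3.4729 rad/s.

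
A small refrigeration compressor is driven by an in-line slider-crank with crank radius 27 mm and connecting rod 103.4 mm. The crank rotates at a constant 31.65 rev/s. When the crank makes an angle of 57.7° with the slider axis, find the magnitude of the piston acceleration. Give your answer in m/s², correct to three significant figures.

452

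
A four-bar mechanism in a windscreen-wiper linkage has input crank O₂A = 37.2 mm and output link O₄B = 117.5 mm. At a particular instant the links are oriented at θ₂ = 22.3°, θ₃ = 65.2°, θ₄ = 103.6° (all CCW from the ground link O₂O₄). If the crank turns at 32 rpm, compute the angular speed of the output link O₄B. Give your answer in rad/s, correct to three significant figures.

ω₂ = 3.351 rad/s (from 32 rpm).
Differentiating the loop-closure r₂e^{iθ₂}+r₃e^{iθ₃}=r₁+r₄e^{iθ₄} gives r₂ω₂e^{iθ₂}+r₃ω₃e^{iθ₃}=r₄ω₄e^{iθ₄}.
Eliminating the other unknown: ω₄ = r₂ω₂ sin(θ₂−θ₃) / [r₄ sin(θ₄−θ₃)].
Numerator sine = -0.68072; denominator sine = +0.62115.
Result = 0.0372·3.351·(-0.68072) / (0.1175·(+0.62115)) = -1.1627 rad/s; magnitude 1.1627 rad/s.

1.16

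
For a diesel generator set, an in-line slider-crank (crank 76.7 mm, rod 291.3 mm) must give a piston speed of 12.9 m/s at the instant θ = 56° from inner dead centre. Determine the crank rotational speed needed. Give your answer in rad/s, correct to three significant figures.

176

For an in-line slider-crank, |v_piston| = rω|sinθ|·[1 + r cosθ/√(L² − r² sin²θ)].
With r = 0.0767 m, L = 0.2913 m, θ = 56°: the bracketed kinematic factor |dx/dθ| = 0.073181 m.
ω = v/|dx/dθ| = 12.9/0.073181 = 176.28 rad/s.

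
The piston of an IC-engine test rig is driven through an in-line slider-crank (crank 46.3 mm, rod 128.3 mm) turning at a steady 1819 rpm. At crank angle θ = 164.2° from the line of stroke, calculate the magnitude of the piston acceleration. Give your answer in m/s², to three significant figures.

1090

ω = 2π·1819/60 = 190.5 rad/s
x(θ) = r cosθ + √(L² − r² sin²θ); with ω constant, a = ω²·d²x/dθ².
d²x/dθ² = −r cosθ − r²(cos2θ)/√u − r⁴ sin²2θ/(4u^{3/2}),  u = L² − r² sin²θ = 0.016302 m².
Substituting r = 0.0463 m, L = 0.1283 m, θ = 164.2°: d²x/dθ² = +0.030099 m.
a = ω²·d²x/dθ² = (190.5)²·(+0.030099) = +1092.1 m/s²;  |a| = 1092.1 m/s².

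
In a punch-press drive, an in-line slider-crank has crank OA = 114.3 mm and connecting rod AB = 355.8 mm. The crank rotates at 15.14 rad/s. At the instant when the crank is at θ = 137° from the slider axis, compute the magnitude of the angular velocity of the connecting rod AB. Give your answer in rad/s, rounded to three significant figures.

ω = 15.14 rad/s
The rod makes angle φ with the slider axis where L sinφ = r sinθ; differentiating, L cosφ·φ̇ = r ω cosθ.
L cosφ = √(L² − r² sin²θ) = 0.34716 m.
|ω_rod| = r ω |cosθ| / √(L² − r² sin²θ) = 0.1143·15.14·0.73135/0.34716 = 3.6457 rad/s.

3.65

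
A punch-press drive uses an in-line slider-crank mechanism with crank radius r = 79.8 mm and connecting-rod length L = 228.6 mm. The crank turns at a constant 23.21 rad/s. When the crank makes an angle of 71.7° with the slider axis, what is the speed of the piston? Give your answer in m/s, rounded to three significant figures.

1.96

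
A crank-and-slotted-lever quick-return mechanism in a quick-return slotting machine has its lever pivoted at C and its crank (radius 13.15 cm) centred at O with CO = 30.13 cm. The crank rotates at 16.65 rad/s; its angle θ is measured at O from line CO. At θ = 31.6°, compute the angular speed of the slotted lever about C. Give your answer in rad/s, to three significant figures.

ω = 16.65 rad/s
Crank pin A relative to C: A = (d + r cosθ, r sinθ); lever angle φ = atan2(r sinθ, d + r cosθ).
Differentiating tanφ: φ̇ = rω(d cosθ + r)/(d² + r² + 2dr cosθ).
d² + r² + 2dr cosθ = |CA|² = 0.175566 m²;  d cosθ + r = +0.38813 m.
|ω_lever| = |0.1315·16.65·+0.38813| / 0.175566 = 4.8403 rad/s.

4.84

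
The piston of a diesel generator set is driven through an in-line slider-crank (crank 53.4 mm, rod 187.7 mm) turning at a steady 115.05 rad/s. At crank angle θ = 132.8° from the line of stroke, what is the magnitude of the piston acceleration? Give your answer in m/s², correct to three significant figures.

492

ω = 115 rad/s
x(θ) = r cosθ + √(L² − r² sin²θ); with ω constant, a = ω²·d²x/dθ².
d²x/dθ² = −r cosθ − r²(cos2θ)/√u − r⁴ sin²2θ/(4u^{3/2}),  u = L² − r² sin²θ = 0.0336961 m².
Substituting r = 0.0534 m, L = 0.1877 m, θ = 132.8°: d²x/dθ² = +0.037147 m.
a = ω²·d²x/dθ² = (115)²·(+0.037147) = +491.7 m/s²;  |a| = 491.7 m/s².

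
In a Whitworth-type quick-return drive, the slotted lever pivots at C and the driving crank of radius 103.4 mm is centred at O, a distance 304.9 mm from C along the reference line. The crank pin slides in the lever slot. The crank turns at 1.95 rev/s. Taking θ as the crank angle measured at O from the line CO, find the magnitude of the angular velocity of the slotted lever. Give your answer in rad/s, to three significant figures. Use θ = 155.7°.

ω = 12.25 rad/s (from 1.95 rev/s).
Crank pin A relative to C: A = (d + r cosθ, r sinθ); lever angle φ = atan2(r sinθ, d + r cosθ).
Differentiating tanφ: φ̇ = rω(d cosθ + r)/(d² + r² + 2dr cosθ).
d² + r² + 2dr cosθ = |CA|² = 0.0461886 m²;  d cosθ + r = -0.17449 m.
|ω_lever| = |0.1034·12.25·-0.17449| / 0.0461886 = 4.7859 rad/s.

4.79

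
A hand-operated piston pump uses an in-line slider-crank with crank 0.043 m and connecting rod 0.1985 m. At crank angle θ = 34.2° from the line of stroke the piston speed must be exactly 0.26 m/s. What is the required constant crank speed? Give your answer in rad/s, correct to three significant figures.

9.11

For an in-line slider-crank, |v_piston| = rω|sinθ|·[1 + r cosθ/√(L² − r² sin²θ)].
With r = 0.043 m, L = 0.1985 m, θ = 34.2°: the bracketed kinematic factor |dx/dθ| = 0.028532 m.
ω = v/|dx/dθ| = 0.26/0.028532 = 9.1124 rad/s.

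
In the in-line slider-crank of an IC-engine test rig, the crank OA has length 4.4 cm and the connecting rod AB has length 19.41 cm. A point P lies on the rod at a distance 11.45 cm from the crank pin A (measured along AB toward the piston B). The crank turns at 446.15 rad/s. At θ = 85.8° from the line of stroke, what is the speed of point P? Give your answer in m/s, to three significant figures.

19.8

ω = 446.1 rad/s.  Crank-pin speed |V_A| = rω = 19.631 m/s, perpendicular to OA.
Rod angle: sinφ = −(r/L) sinθ ⇒ φ = -13.066°; ω_rod = −rω cosθ/√(L²−r²sin²θ) = -7.6039 rad/s.
V_P = V_A + ω_rod × AP, with AP = 0.1145 m along the rod.
Components: V_Px = −rω sinθ − a·ω_rod·sinφ = -19.775 m/s;  V_Py = rω cosθ + a·ω_rod·cosφ = +0.5896 m/s.
|V_P| = √(V_Px² + V_Py²) = 19.784 m/s.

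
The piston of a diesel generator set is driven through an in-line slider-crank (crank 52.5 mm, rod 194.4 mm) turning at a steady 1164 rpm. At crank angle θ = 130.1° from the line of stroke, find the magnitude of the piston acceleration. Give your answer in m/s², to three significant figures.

ω = 2π·1164/60 = 121.9 rad/s
x(θ) = r cosθ + √(L² − r² sin²θ); with ω constant, a = ω²·d²x/dθ².
d²x/dθ² = −r cosθ − r²(cos2θ)/√u − r⁴ sin²2θ/(4u^{3/2}),  u = L² − r² sin²θ = 0.0361787 m².
Substituting r = 0.0525 m, L = 0.1944 m, θ = 130.1°: d²x/dθ² = +0.036015 m.
a = ω²·d²x/dθ² = (121.9)²·(+0.036015) = +535.11 m/s²;  |a| = 535.11 m/s².

535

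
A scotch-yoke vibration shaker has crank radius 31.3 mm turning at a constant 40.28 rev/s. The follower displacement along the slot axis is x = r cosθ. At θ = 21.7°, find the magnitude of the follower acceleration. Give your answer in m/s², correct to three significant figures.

1860

ω = 253.1 rad/s (from 40.28 rev/s).
x = r cosθ ⇒ ẍ = −rω² cosθ (ω constant).
|a| = rω²|cosθ| = 0.0313·(253.1)²·|cos 21.7°| = 1862.8 m/s².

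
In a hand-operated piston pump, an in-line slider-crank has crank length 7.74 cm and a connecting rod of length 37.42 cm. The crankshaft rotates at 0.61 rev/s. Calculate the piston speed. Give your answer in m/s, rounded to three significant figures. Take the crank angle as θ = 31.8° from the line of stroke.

0.184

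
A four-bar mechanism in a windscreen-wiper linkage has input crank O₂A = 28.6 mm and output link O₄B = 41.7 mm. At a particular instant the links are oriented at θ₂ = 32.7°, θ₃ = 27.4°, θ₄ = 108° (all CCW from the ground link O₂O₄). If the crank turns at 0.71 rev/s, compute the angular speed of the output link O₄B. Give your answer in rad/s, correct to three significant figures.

0.286

ω₂ = 4.461 rad/s (from 0.71 rev/s).
Differentiating the loop-closure r₂e^{iθ₂}+r₃e^{iθ₃}=r₁+r₄e^{iθ₄} gives r₂ω₂e^{iθ₂}+r₃ω₃e^{iθ₃}=r₄ω₄e^{iθ₄}.
Eliminating the other unknown: ω₄ = r₂ω₂ sin(θ₂−θ₃) / [r₄ sin(θ₄−θ₃)].
Numerator sine = +0.09237; denominator sine = +0.98657.
Result = 0.0286·4.461·(+0.09237) / (0.0417·(+0.98657)) = +0.28647 rad/s; magnitude 0.28647 rad/s.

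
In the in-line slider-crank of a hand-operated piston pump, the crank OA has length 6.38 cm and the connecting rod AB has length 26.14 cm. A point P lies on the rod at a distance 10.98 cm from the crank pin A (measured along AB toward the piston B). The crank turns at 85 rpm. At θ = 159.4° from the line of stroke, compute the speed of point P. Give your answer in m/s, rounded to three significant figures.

0.357

ω = 8.901 rad/s.  Crank-pin speed |V_A| = rω = 0.5679 m/s, perpendicular to OA.
Rod angle: sinφ = −(r/L) sinθ ⇒ φ = -4.926°; ω_rod = −rω cosθ/√(L²−r²sin²θ) = +2.0411 rad/s.
V_P = V_A + ω_rod × AP, with AP = 0.1098 m along the rod.
Components: V_Px = −rω sinθ − a·ω_rod·sinφ = -0.18056 m/s;  V_Py = rω cosθ + a·ω_rod·cosφ = -0.30829 m/s.
|V_P| = √(V_Px² + V_Py²) = 0.35728 m/s.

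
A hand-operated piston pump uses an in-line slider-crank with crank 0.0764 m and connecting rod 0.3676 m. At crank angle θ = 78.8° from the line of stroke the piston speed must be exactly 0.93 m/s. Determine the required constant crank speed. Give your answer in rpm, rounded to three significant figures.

For an in-line slider-crank, |v_piston| = rω|sinθ|·[1 + r cosθ/√(L² − r² sin²θ)].
With r = 0.0764 m, L = 0.3676 m, θ = 78.8°: the bracketed kinematic factor |dx/dθ| = 0.078035 m.
ω = v/|dx/dθ| = 0.93/0.078035 = 11.918 rad/s.
N = 60ω/(2π) = 113.81 rpm.

114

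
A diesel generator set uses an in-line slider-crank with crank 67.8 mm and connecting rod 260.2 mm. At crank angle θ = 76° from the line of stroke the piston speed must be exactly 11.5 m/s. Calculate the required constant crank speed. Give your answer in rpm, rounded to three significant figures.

1570

For an in-line slider-crank, |v_piston| = rω|sinθ|·[1 + r cosθ/√(L² − r² sin²θ)].
With r = 0.0678 m, L = 0.2602 m, θ = 76°: the bracketed kinematic factor |dx/dθ| = 0.070072 m.
ω = v/|dx/dθ| = 11.5/0.070072 = 164.12 rad/s.
N = 60ω/(2π) = 1567.2 rpm.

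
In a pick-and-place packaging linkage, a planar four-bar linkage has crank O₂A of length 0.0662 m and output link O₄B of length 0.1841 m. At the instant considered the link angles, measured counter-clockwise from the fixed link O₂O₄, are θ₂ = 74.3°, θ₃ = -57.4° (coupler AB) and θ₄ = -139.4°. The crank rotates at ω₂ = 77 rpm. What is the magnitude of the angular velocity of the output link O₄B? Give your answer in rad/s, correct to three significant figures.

ω₂ = 8.063 rad/s (from 77 rpm).
Differentiating the loop-closure r₂e^{iθ₂}+r₃e^{iθ₃}=r₁+r₄e^{iθ₄} gives r₂ω₂e^{iθ₂}+r₃ω₃e^{iθ₃}=r₄ω₄e^{iθ₄}.
Eliminating the other unknown: ω₄ = r₂ω₂ sin(θ₂−θ₃) / [r₄ sin(θ₄−θ₃)].
Numerator sine = +0.74664; denominator sine = -0.99027.
Result = 0.0662·8.063·(+0.74664) / (0.1841·(-0.99027)) = -2.1862 rad/s; magnitude 2.1862 rad/s.

2.19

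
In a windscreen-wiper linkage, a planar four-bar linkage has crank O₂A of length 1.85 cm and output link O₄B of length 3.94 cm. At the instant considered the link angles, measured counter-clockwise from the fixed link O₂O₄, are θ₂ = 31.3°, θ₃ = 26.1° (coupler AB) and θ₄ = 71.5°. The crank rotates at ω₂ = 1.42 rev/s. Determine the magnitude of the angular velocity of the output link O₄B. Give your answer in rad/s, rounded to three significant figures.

0.533

ω₂ = 8.922 rad/s (from 1.42 rev/s).
Differentiating the loop-closure r₂e^{iθ₂}+r₃e^{iθ₃}=r₁+r₄e^{iθ₄} gives r₂ω₂e^{iθ₂}+r₃ω₃e^{iθ₃}=r₄ω₄e^{iθ₄}.
Eliminating the other unknown: ω₄ = r₂ω₂ sin(θ₂−θ₃) / [r₄ sin(θ₄−θ₃)].
Numerator sine = +0.09063; denominator sine = +0.71203.
Result = 0.0185·8.922·(+0.09063) / (0.0394·(+0.71203)) = +0.53325 rad/s; magnitude 0.53325 rad/s.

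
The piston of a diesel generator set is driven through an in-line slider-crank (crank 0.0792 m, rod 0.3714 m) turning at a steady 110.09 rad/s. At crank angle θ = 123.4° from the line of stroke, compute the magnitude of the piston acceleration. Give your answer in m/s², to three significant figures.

608

ω = 110.1 rad/s
x(θ) = r cosθ + √(L² − r² sin²θ); with ω constant, a = ω²·d²x/dθ².
d²x/dθ² = −r cosθ − r²(cos2θ)/√u − r⁴ sin²2θ/(4u^{3/2}),  u = L² − r² sin²θ = 0.133566 m².
Substituting r = 0.0792 m, L = 0.3714 m, θ = 123.4°: d²x/dθ² = +0.050189 m.
a = ω²·d²x/dθ² = (110.1)²·(+0.050189) = +608.28 m/s²;  |a| = 608.28 m/s².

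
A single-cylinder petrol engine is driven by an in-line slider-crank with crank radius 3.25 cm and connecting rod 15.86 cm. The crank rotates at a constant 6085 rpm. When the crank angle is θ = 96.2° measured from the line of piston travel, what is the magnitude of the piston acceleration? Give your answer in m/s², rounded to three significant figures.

ω = 2π·6085/60 = 637.2 rad/s
x(θ) = r cosθ + √(L² − r² sin²θ); with ω constant, a = ω²·d²x/dθ².
d²x/dθ² = −r cosθ − r²(cos2θ)/√u − r⁴ sin²2θ/(4u^{3/2}),  u = L² − r² sin²θ = 0.02411 m².
Substituting r = 0.0325 m, L = 0.1586 m, θ = 96.2°: d²x/dθ² = +0.01015 m.
a = ω²·d²x/dθ² = (637.2)²·(+0.01015) = +4121.5 m/s²;  |a| = 4121.5 m/s².

4120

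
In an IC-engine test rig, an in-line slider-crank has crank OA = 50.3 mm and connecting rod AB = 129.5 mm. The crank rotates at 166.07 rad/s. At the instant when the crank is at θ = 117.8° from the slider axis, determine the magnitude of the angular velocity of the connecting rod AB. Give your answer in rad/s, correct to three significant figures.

ω = 166.1 rad/s
The rod makes angle φ with the slider axis where L sinφ = r sinθ; differentiating, L cosφ·φ̇ = r ω cosθ.
L cosφ = √(L² − r² sin²θ) = 0.12162 m.
|ω_rod| = r ω |cosθ| / √(L² − r² sin²θ) = 0.0503·166.1·0.46639/0.12162 = 32.034 rad/s.

32.0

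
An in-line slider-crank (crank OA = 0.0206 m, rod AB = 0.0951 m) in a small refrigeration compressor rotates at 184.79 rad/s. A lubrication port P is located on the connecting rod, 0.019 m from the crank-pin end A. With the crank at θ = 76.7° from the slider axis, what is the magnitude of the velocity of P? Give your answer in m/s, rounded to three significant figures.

3.81

ω = 184.8 rad/s.  Crank-pin speed |V_A| = rω = 3.8067 m/s, perpendicular to OA.
Rod angle: sinφ = −(r/L) sinθ ⇒ φ = -12.169°; ω_rod = −rω cosθ/√(L²−r²sin²θ) = -9.4201 rad/s.
V_P = V_A + ω_rod × AP, with AP = 0.019 m along the rod.
Components: V_Px = −rω sinθ − a·ω_rod·sinφ = -3.7423 m/s;  V_Py = rω cosθ + a·ω_rod·cosφ = +0.70076 m/s.
|V_P| = √(V_Px² + V_Py²) = 3.8074 m/s.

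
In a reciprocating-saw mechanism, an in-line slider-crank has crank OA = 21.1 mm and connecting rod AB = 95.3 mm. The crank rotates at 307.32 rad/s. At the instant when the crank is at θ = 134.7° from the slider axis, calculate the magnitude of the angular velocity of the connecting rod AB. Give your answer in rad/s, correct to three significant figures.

48.5

ω = 307.3 rad/s
The rod makes angle φ with the slider axis where L sinφ = r sinθ; differentiating, L cosφ·φ̇ = r ω cosθ.
L cosφ = √(L² − r² sin²θ) = 0.094112 m.
|ω_rod| = r ω |cosθ| / √(L² − r² sin²θ) = 0.0211·307.3·0.70339/0.094112 = 48.465 rad/s.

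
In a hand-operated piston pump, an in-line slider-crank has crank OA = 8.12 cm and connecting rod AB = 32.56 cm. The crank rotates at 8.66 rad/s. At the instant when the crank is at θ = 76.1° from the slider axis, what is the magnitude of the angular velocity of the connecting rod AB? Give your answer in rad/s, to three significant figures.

0.535

ω = 8.66 rad/s
The rod makes angle φ with the slider axis where L sinφ = r sinθ; differentiating, L cosφ·φ̇ = r ω cosθ.
L cosφ = √(L² − r² sin²θ) = 0.31592 m.
|ω_rod| = r ω |cosθ| / √(L² − r² sin²θ) = 0.0812·8.66·0.24023/0.31592 = 0.53472 rad/s.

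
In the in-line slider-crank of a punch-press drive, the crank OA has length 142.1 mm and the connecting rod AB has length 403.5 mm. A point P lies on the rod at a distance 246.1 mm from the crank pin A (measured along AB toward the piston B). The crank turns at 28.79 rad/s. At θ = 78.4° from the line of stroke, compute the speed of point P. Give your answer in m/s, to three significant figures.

4.20

ω = 28.79 rad/s.  Crank-pin speed |V_A| = rω = 4.0911 m/s, perpendicular to OA.
Rod angle: sinφ = −(r/L) sinθ ⇒ φ = -20.180°; ω_rod = −rω cosθ/√(L²−r²sin²θ) = -2.1721 rad/s.
V_P = V_A + ω_rod × AP, with AP = 0.2461 m along the rod.
Components: V_Px = −rω sinθ − a·ω_rod·sinφ = -4.1919 m/s;  V_Py = rω cosθ + a·ω_rod·cosφ = +0.32089 m/s.
|V_P| = √(V_Px² + V_Py²) = 4.2042 m/s.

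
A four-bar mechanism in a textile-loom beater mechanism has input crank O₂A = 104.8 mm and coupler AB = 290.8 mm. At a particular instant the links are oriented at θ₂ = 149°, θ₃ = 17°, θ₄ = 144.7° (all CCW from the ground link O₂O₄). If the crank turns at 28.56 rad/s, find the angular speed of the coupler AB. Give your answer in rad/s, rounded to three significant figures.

ω₂ = 28.56 rad/s
Differentiating the loop-closure r₂e^{iθ₂}+r₃e^{iθ₃}=r₁+r₄e^{iθ₄} gives r₂ω₂e^{iθ₂}+r₃ω₃e^{iθ₃}=r₄ω₄e^{iθ₄}.
Eliminating the other unknown: ω₃ = r₂ω₂ sin(θ₄−θ₂) / [r₃ sin(θ₃−θ₄)].
Numerator sine = -0.07498; denominator sine = -0.79122.
Result = 0.1048·28.56·(-0.07498) / (0.2908·(-0.79122)) = +0.97536 rad/s; magnitude 0.97536 rad/s.

0.975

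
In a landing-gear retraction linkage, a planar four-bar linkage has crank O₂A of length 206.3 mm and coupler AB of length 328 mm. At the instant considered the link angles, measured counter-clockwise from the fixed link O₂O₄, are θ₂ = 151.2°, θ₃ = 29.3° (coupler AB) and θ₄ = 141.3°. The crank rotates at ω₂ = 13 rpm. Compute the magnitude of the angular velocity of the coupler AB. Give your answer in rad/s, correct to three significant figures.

ω₂ = 1.361 rad/s (from 13 rpm).
Differentiating the loop-closure r₂e^{iθ₂}+r₃e^{iθ₃}=r₁+r₄e^{iθ₄} gives r₂ω₂e^{iθ₂}+r₃ω₃e^{iθ₃}=r₄ω₄e^{iθ₄}.
Eliminating the other unknown: ω₃ = r₂ω₂ sin(θ₄−θ₂) / [r₃ sin(θ₃−θ₄)].
Numerator sine = -0.17193; denominator sine = -0.92718.
Result = 0.2063·1.361·(-0.17193) / (0.328·(-0.92718)) = +0.15877 rad/s; magnitude 0.15877 rad/s.

0.159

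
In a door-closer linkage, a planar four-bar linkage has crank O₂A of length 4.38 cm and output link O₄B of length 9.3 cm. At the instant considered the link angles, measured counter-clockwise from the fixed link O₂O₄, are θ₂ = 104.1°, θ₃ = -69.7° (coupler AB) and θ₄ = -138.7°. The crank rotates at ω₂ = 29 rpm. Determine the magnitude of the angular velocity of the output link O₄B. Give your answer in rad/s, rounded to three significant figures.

0.165

ω₂ = 3.037 rad/s (from 29 rpm).
Differentiating the loop-closure r₂e^{iθ₂}+r₃e^{iθ₃}=r₁+r₄e^{iθ₄} gives r₂ω₂e^{iθ₂}+r₃ω₃e^{iθ₃}=r₄ω₄e^{iθ₄}.
Eliminating the other unknown: ω₄ = r₂ω₂ sin(θ₂−θ₃) / [r₄ sin(θ₄−θ₃)].
Numerator sine = +0.10800; denominator sine = -0.93358.
Result = 0.0438·3.037·(+0.10800) / (0.093·(-0.93358)) = -0.16546 rad/s; magnitude 0.16546 rad/s.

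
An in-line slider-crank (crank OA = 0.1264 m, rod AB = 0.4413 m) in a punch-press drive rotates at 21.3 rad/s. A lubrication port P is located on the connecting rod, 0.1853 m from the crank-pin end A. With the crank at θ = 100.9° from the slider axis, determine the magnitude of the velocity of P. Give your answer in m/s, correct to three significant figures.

2.60

ω = 21.3 rad/s.  Crank-pin speed |V_A| = rω = 2.6923 m/s, perpendicular to OA.
Rod angle: sinφ = −(r/L) sinθ ⇒ φ = -16.335°; ω_rod = −rω cosθ/√(L²−r²sin²θ) = +1.2022 rad/s.
V_P = V_A + ω_rod × AP, with AP = 0.1853 m along the rod.
Components: V_Px = −rω sinθ − a·ω_rod·sinφ = -2.5811 m/s;  V_Py = rω cosθ + a·ω_rod·cosφ = -0.29533 m/s.
|V_P| = √(V_Px² + V_Py²) = 2.5979 m/s.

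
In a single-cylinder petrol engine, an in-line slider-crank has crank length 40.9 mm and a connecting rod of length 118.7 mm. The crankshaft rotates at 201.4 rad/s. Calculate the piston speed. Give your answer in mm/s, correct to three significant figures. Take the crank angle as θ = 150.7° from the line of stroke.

2800

ω = 201.4 rad/s
For an in-line slider-crank, x = r cosθ + √(L² − r² sin²θ), so v = −rω sinθ·[1 + r cosθ/√(L² − r² sin²θ)].
With r = 0.0409 m, L = 0.1187 m, θ = 150.7°: √(L² − r² sin²θ) = 0.117 m.
v = −0.0409·201.4·0.48938·[1 + 0.0409·-0.87207/0.117] = -2.8023 m/s.
|v| = 2.8023 m/s = 2802.3 mm/s.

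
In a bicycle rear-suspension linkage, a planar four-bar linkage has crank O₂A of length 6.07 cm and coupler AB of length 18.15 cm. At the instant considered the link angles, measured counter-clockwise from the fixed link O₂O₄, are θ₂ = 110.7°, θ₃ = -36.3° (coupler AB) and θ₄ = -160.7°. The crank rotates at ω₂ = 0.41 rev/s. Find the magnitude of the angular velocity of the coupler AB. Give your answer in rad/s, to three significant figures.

ω₂ = 2.576 rad/s (from 0.41 rev/s).
Differentiating the loop-closure r₂e^{iθ₂}+r₃e^{iθ₃}=r₁+r₄e^{iθ₄} gives r₂ω₂e^{iθ₂}+r₃ω₃e^{iθ₃}=r₄ω₄e^{iθ₄}.
Eliminating the other unknown: ω₃ = r₂ω₂ sin(θ₄−θ₂) / [r₃ sin(θ₃−θ₄)].
Numerator sine = +0.99970; denominator sine = +0.82511.
Result = 0.0607·2.576·(+0.99970) / (0.1815·(+0.82511)) = +1.0438 rad/s; magnitude 1.0438 rad/s.

1.04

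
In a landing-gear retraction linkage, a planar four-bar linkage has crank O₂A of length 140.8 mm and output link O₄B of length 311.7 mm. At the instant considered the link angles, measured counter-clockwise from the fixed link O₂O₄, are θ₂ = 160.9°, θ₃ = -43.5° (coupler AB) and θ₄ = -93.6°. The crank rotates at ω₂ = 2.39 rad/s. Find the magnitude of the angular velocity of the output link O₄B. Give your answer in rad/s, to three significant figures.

0.581

ω₂ = 2.39 rad/s
Differentiating the loop-closure r₂e^{iθ₂}+r₃e^{iθ₃}=r₁+r₄e^{iθ₄} gives r₂ω₂e^{iθ₂}+r₃ω₃e^{iθ₃}=r₄ω₄e^{iθ₄}.
Eliminating the other unknown: ω₄ = r₂ω₂ sin(θ₂−θ₃) / [r₄ sin(θ₄−θ₃)].
Numerator sine = -0.41310; denominator sine = -0.76717.
Result = 0.1408·2.39·(-0.41310) / (0.3117·(-0.76717)) = +0.58135 rad/s; magnitude 0.58135 rad/s.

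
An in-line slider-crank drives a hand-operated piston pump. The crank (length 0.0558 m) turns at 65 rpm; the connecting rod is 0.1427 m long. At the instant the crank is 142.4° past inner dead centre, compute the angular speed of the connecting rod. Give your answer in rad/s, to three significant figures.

2.17

ω = 6.807 rad/s (converted from 65 rpm).
The rod makes angle φ with the slider axis where L sinφ = r sinθ; differentiating, L cosφ·φ̇ = r ω cosθ.
L cosφ = √(L² − r² sin²θ) = 0.13858 m.
|ω_rod| = r ω |cosθ| / √(L² − r² sin²θ) = 0.0558·6.807·0.79229/0.13858 = 2.1715 rad/s.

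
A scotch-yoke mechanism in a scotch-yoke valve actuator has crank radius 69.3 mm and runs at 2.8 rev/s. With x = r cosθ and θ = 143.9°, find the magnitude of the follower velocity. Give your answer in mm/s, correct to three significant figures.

718

ω = 17.59 rad/s (from 2.8 rev/s).
x = r cosθ ⇒ ẋ = −rω sinθ.
|v| = rω|sinθ| = 0.0693·17.59·|sin 143.9°| = 0.71834 m/s = 718.34 mm/s.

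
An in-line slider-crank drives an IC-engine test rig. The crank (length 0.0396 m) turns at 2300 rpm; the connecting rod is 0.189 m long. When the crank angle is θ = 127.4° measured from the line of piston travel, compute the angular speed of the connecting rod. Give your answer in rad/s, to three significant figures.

31.1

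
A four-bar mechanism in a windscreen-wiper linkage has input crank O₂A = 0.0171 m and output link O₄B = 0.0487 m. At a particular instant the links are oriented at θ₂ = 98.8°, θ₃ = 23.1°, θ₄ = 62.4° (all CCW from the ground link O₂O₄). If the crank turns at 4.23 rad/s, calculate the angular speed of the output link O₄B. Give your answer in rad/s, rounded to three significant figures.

ω₂ = 4.23 rad/s
Differentiating the loop-closure r₂e^{iθ₂}+r₃e^{iθ₃}=r₁+r₄e^{iθ₄} gives r₂ω₂e^{iθ₂}+r₃ω₃e^{iθ₃}=r₄ω₄e^{iθ₄}.
Eliminating the other unknown: ω₄ = r₂ω₂ sin(θ₂−θ₃) / [r₄ sin(θ₄−θ₃)].
Numerator sine = +0.96902; denominator sine = +0.63338.
Result = 0.0171·4.23·(+0.96902) / (0.0487·(+0.63338)) = +2.2723 rad/s; magnitude 2.2723 rad/s.

2.27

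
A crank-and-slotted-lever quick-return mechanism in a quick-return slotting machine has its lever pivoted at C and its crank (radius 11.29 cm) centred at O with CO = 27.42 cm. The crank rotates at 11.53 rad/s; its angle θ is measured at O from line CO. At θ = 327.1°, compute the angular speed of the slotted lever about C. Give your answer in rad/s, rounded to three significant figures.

ω = 11.53 rad/s
Crank pin A relative to C: A = (d + r cosθ, r sinθ); lever angle φ = atan2(r sinθ, d + r cosθ).
Differentiating tanφ: φ̇ = rω(d cosθ + r)/(d² + r² + 2dr cosθ).
d² + r² + 2dr cosθ = |CA|² = 0.139917 m²;  d cosθ + r = +0.34312 m.
|ω_lever| = |0.1129·11.53·+0.34312| / 0.139917 = 3.1923 rad/s.

3.19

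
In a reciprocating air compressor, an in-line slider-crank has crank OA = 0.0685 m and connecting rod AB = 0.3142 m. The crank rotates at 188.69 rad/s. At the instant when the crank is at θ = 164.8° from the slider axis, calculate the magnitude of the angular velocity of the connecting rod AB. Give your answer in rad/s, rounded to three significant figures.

39.8

ω = 188.7 rad/s
The rod makes angle φ with the slider axis where L sinφ = r sinθ; differentiating, L cosφ·φ̇ = r ω cosθ.
L cosφ = √(L² − r² sin²θ) = 0.31369 m.
|ω_rod| = r ω |cosθ| / √(L² − r² sin²θ) = 0.0685·188.7·0.96502/0.31369 = 39.763 rad/s.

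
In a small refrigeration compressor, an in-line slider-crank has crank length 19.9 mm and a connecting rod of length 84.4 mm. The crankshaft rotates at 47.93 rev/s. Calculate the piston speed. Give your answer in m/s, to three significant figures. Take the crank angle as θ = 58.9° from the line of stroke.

5.77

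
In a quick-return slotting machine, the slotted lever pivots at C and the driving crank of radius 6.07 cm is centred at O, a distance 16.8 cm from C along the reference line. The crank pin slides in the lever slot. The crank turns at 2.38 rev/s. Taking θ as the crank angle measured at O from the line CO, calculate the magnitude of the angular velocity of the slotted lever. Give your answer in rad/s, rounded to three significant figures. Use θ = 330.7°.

3.78

ω = 14.95 rad/s (from 2.38 rev/s).
Crank pin A relative to C: A = (d + r cosθ, r sinθ); lever angle φ = atan2(r sinθ, d + r cosθ).
Differentiating tanφ: φ̇ = rω(d cosθ + r)/(d² + r² + 2dr cosθ).
d² + r² + 2dr cosθ = |CA|² = 0.0496945 m²;  d cosθ + r = +0.20721 m.
|ω_lever| = |0.0607·14.95·+0.20721| / 0.0496945 = 3.7848 rad/s.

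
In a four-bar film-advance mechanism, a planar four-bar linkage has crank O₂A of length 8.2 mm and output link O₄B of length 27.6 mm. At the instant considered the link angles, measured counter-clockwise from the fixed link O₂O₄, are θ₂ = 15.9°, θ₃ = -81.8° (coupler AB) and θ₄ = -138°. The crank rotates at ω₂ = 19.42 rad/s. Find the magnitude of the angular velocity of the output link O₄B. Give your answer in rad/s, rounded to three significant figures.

6.88

ω₂ = 19.42 rad/s
Differentiating the loop-closure r₂e^{iθ₂}+r₃e^{iθ₃}=r₁+r₄e^{iθ₄} gives r₂ω₂e^{iθ₂}+r₃ω₃e^{iθ₃}=r₄ω₄e^{iθ₄}.
Eliminating the other unknown: ω₄ = r₂ω₂ sin(θ₂−θ₃) / [r₄ sin(θ₄−θ₃)].
Numerator sine = +0.99098; denominator sine = -0.83098.
Result = 0.0082·19.42·(+0.99098) / (0.0276·(-0.83098)) = -6.8806 rad/s; magnitude 6.8806 rad/s.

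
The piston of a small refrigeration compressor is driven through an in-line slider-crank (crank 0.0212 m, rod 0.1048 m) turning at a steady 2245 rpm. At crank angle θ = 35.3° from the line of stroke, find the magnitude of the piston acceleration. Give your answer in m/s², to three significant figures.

1040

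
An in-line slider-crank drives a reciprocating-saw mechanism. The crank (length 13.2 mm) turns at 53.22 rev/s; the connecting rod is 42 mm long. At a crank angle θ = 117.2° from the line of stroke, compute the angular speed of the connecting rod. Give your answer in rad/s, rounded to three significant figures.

50.0

ω = 334.4 rad/s (converted from 53.22 rev/s).
The rod makes angle φ with the slider axis where L sinφ = r sinθ; differentiating, L cosφ·φ̇ = r ω cosθ.
L cosφ = √(L² − r² sin²θ) = 0.040326 m.
|ω_rod| = r ω |cosθ| / √(L² − r² sin²θ) = 0.0132·334.4·0.45710/0.040326 = 50.033 rad/s.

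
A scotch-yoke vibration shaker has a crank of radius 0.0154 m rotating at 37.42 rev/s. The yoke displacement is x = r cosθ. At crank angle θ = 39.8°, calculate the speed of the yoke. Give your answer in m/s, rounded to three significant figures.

2.32

ω = 235.1 rad/s (from 37.42 rev/s).
x = r cosθ ⇒ ẋ = −rω sinθ.
|v| = rω|sinθ| = 0.0154·235.1·|sin 39.8°| = 2.3177 m/s.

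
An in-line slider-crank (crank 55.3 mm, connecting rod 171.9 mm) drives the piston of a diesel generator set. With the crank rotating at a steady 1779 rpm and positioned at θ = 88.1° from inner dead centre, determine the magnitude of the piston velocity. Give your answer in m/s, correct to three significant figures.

10.4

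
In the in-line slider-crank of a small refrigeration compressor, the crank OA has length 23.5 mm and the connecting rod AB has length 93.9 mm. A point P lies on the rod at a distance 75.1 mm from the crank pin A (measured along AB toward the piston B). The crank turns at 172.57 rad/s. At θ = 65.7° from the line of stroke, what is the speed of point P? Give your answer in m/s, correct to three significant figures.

4.02

ω = 172.6 rad/s.  Crank-pin speed |V_A| = rω = 4.0554 m/s, perpendicular to OA.
Rod angle: sinφ = −(r/L) sinθ ⇒ φ = -13.185°; ω_rod = −rω cosθ/√(L²−r²sin²θ) = -18.254 rad/s.
V_P = V_A + ω_rod × AP, with AP = 0.0751 m along the rod.
Components: V_Px = −rω sinθ − a·ω_rod·sinφ = -4.0088 m/s;  V_Py = rω cosθ + a·ω_rod·cosφ = +0.33413 m/s.
|V_P| = √(V_Px² + V_Py²) = 4.0227 m/s.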